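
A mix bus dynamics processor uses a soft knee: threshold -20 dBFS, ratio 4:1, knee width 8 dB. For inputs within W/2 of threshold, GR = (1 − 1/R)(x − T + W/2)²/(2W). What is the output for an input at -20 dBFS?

x − T + W/2 = -20 − (-20) + 4 = 4.
GR = (1 − 1/4) × 4² / 16 = 0.75 × 16 / 16 = 0.75 dB.
Output = -20 − 0.75 = -20.75 dBFS.

-20.75 dBFS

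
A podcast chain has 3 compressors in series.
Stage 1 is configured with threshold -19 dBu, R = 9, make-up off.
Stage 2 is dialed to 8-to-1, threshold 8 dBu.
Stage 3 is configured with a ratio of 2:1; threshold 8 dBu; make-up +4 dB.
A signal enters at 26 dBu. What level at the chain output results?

Stage 1: 26 dBu is 45 dB over -19 dBu; at 9:1 that becomes 5 dB over, giving -14 dBu.
Stage 2: -14 dBu ≤ 8 dBu, so stage 2 doesn't engage; output -14 dBu.
Stage 3: -14 dBu ≤ 8 dBu, so stage 3 doesn't engage; make-up brings it to -10 dBu.

-10 dBu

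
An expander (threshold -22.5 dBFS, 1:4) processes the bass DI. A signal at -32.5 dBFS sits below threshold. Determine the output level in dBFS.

-62.5 dBFS

Undershoot = (-22.5) − (-32.5) = 10 dB.
At 1:4, that expands to 40 dB under threshold.
Output = -22.5 − 40 = -62.5 dBFS.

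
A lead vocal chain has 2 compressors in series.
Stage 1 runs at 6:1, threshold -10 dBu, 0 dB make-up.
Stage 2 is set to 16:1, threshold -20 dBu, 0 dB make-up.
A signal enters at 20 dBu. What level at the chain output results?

-19.0625 dBu

Stage 1: 30 dB above -10 dBu, reduced 6:1 to 5 dB above → -5 dBu.
Stage 2: overshoot 15 dB → 15/16 = 0.9375 dB → -19.0625 dBu.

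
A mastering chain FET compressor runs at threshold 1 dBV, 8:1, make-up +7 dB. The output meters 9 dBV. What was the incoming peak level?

9 dBV

Before make-up, the level was 9 − 7 = 2 dBV.
The compressed level sits 2 − 1 = 1 dB over threshold.
Input overshoot = R × output overshoot = 8 dB → input = 1 + 8 = 9 dBV.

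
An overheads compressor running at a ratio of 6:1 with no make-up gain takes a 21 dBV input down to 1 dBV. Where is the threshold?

-3 dBV

Let T be the threshold. Output overshoot = (input overshoot)/R, so 1 − T = (21 − T)/6.
6·(1 − T) = 21 − T → 5·T = 6 − 21 = -15.
T = -15/5 = -3 dBV.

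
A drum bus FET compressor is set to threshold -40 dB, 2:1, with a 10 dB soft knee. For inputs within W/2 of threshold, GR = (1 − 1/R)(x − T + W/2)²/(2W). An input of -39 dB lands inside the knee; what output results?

-39.9 dB

x − T + W/2 = -39 − (-40) + 5 = 6.
GR = (1 − 1/2) × 6² / 20 = 0.5 × 36 / 20 = 0.9 dB.
Output = -39 − 0.9 = -39.9 dB.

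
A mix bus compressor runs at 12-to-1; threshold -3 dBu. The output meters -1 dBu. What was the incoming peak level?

That's 2 dB above the -3 dBu threshold.
Input overshoot = R × output overshoot = 24 dB → input = -3 + 24 = 21 dBu.

21 dBu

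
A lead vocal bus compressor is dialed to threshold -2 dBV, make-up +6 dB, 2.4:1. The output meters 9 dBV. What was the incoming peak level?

10 dBV

Remove make-up: 9 − 6 = 3 dBV.
The compressed level sits 3 − (-2) = 5 dB over threshold.
Input overshoot = R × output overshoot = 12 dB → input = -2 + 12 = 10 dBV.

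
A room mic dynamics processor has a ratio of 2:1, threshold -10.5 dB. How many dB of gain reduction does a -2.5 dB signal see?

Overshoot = -2.5 − (-10.5) = 8 dB.
After 2:1 compression the overshoot becomes 8/2 = 4 dB.
So the signal is attenuated by 8 − 4 = 4 dB.

4 dB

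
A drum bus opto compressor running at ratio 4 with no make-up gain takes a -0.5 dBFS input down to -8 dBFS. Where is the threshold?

-10.5 dBFS

Input is 10 dB above T (since output overshoot × R = input overshoot: (-8 − T)·4 = -0.5 − T gives T = -10.5 dBFS).
Check: -10.5 + (-0.5 − (-10.5))/4 = -10.5 + 2.5 = -8 dBFS. ✓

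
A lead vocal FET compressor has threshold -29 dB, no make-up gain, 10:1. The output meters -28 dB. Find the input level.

Post-compression overshoot = -28 − (-29) = 1 dB.
Input overshoot = R × output overshoot = 10 dB → input = -29 + 10 = -19 dB.

-19 dB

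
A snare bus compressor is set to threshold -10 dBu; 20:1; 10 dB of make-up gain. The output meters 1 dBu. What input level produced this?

10 dBu

Stripping the +10 dB make-up gives -9 dBu at the gain stage.
Post-compression overshoot = -9 − (-10) = 1 dB.
Input overshoot = R × output overshoot = 20 dB → input = -10 + 20 = 10 dBu.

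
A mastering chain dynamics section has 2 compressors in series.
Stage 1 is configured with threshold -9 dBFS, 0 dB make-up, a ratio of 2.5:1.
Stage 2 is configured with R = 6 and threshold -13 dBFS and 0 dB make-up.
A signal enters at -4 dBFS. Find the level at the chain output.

Stage 1: -4 dBFS is 5 dB over -9 dBFS; at 2.5:1 that becomes 2 dB over, giving -7 dBFS.
Stage 2: 6 dB above -13 dBFS, reduced 6:1 to 1 dB above → -12 dBFS.

-12 dBFS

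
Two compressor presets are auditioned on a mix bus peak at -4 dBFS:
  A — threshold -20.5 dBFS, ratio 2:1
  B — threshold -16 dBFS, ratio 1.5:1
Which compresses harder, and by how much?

A, by 4.25 dB

A: GR = 16.5 − 16.5/2 = 8.25 dB.
B: GR = 12 − 12/1.5 = 4 dB.
A reduces 4.25 dB more.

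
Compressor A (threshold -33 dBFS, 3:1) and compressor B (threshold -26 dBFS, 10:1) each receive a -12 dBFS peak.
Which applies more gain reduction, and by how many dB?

A: 21 dB over, compressed to 7 dB over, so 14 dB of GR.
B: 14 dB over, compressed to 1.4 dB over, so 12.6 dB of GR.
A applies 1.4 dB more gain reduction.

A, by 1.4 dB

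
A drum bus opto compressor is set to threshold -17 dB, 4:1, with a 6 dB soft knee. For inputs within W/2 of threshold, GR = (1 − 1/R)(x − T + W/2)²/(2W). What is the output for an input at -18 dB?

x − T + W/2 = -18 − (-17) + 3 = 2.
GR = (1 − 1/4) × 2² / 12 = 0.75 × 4 / 12 = 0.25 dB.
Output = -18 − 0.25 = -18.25 dB.

-18.25 dB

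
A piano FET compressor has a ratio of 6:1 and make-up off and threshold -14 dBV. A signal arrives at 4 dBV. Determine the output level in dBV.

Overshoot: 4 − (-14) = 18 dB.
The 18 dB excess becomes 3 dB after 6:1 reduction.
Output = -14 + 3 = -11 dBV.

-11 dBV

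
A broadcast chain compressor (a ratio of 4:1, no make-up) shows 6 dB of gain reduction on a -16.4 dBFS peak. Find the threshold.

-24.4 dBFS

Let T be the threshold. Output overshoot = (input overshoot)/R, so -22.4 − T = (-16.4 − T)/4.
4·(-22.4 − T) = -16.4 − T → 3·T = -89.6 − (-16.4) = -73.2.
T = -73.2/3 = -24.4 dBFS.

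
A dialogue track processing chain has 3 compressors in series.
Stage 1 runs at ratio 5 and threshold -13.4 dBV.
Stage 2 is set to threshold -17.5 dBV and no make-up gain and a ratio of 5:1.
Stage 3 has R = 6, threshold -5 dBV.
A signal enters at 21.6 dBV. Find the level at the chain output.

Stage 1: 21.6 dBV is 35 dB over -13.4 dBV; at 5:1 that becomes 7 dB over, giving -6.4 dBV.
Stage 2: overshoot 11.1 dB → 11.1/5 = 2.22 dB → -15.28 dBV.
Stage 3: -15.28 dBV is at or below the -5 dBV threshold — no compression; output -15.28 dBV.

-15.28 dBV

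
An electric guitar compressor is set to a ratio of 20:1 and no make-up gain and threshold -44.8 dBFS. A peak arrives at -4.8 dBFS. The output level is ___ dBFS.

-42.8 dBFS

-4.8 dBFS sits 40 dB over threshold.
At 20:1 the overshoot is divided by 20, leaving 2 dB above threshold.
That puts the output at -42.8 dBFS.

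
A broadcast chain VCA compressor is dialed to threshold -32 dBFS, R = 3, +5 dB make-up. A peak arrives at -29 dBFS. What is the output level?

-26 dBFS

-29 dBFS sits 3 dB over threshold.
3:1 compression reduces that to 3/3 = 1 dB over.
Output = -32 + 1 = -31 dBFS; make-up adds 5 dB, giving -26 dBFS.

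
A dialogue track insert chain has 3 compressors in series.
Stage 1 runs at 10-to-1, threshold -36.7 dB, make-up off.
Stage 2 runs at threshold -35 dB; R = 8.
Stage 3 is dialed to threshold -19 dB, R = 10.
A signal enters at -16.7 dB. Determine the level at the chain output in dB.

-34.9625 dB

Stage 1: -16.7 dB is 20 dB over -36.7 dB; at 10:1 that becomes 2 dB over, giving -34.7 dB.
Stage 2: 0.3 dB above -35 dB, reduced 8:1 to 0.0375 dB above → -34.9625 dB.
Stage 3: below threshold (-34.9625 ≤ -19); passes unchanged; output -34.9625 dB.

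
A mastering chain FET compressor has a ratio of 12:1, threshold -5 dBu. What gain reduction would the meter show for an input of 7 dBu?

11 dB

Overshoot = 7 − (-5) = 12 dB.
After 12:1 compression the overshoot becomes 12/12 = 1 dB.
Gain reduction = 12 − 1 = 11 dB.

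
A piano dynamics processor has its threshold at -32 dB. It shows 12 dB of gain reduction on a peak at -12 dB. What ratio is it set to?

2.5:1

Input overshoot = -12 − (-32) = 20 dB.
Output overshoot = 20 − 12 = 8 dB.
Ratio = input overshoot / output overshoot = 20 / 8 = 2.5.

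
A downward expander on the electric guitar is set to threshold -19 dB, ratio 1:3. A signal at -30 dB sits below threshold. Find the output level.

-52 dB

The input is 11 dB below the -19 dB threshold.
A 1:3 expander multiplies undershoot by 3: 11 × 3 = 33 dB below threshold.
Output = -19 − 33 = -52 dB.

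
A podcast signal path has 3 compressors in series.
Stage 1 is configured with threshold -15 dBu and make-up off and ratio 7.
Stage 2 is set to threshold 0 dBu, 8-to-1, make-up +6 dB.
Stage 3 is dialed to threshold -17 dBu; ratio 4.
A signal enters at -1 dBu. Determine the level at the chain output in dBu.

-14.5 dBu

Stage 1: 14 dB above -15 dBu, reduced 7:1 to 2 dB above → -13 dBu.
Stage 2: -13 dBu ≤ 0 dBu, so stage 2 doesn't engage; make-up brings it to -7 dBu.
Stage 3: -7 dBu is 10 dB over -17 dBu; at 4:1 that becomes 2.5 dB over, giving -14.5 dBu.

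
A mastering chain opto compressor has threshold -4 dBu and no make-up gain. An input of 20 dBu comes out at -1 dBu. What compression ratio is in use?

8:1

Input overshoot = 20 − (-4) = 24 dB; output overshoot = -1 − (-4) = 3 dB.
Ratio = 24 / 3 = 8.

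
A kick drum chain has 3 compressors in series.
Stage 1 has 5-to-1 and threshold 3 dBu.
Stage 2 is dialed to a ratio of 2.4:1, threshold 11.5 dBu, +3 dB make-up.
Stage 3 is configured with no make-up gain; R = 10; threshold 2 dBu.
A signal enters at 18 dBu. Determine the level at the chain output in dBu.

Stage 1: 18 dBu is 15 dB over 3 dBu; at 5:1 that becomes 3 dB over, giving 6 dBu.
Stage 2: 6 dBu is at or below the 11.5 dBu threshold — no compression; make-up brings it to 9 dBu.
Stage 3: 9 dBu is 7 dB over 2 dBu; at 10:1 that becomes 0.7 dB over, giving 2.7 dBu.

2.7 dBu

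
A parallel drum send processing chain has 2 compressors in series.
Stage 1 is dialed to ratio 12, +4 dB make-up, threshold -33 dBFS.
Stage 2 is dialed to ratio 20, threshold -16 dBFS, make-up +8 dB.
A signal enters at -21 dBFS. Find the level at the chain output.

-20 dBFS

Stage 1: 12 dB above -33 dBFS, reduced 12:1 to 1 dB above → -32 dBFS; +4 dB make-up → -28 dBFS.
Stage 2: below threshold (-28 ≤ -16); passes unchanged; make-up brings it to -20 dBFS.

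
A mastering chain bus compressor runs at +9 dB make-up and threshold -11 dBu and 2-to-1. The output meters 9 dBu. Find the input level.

Stripping the +9 dB make-up gives 0 dBu at the gain stage.
Post-compression overshoot = 0 − (-11) = 11 dB.
Input overshoot = R × output overshoot = 22 dB → input = -11 + 22 = 11 dBu.

11 dBu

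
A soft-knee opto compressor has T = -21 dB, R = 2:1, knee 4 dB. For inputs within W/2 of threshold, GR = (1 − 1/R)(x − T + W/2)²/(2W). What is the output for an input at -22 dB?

x − T + W/2 = -22 − (-21) + 2 = 1.
GR = (1 − 1/2) × 1² / 8 = 0.5 × 1 / 8 = 0.0625 dB.
Output = -22 − 0.0625 = -22.0625 dB.

-22.0625 dB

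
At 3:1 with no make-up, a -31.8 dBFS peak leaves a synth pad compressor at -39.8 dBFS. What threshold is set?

-43.8 dBFS

Gain reduction = -31.8 − (-39.8) = 8 dB; output overshoot = GR / (R − 1) = 8 / 2 = 4 dB.
Threshold = output − output overshoot = -39.8 − 4 = -43.8 dBFS.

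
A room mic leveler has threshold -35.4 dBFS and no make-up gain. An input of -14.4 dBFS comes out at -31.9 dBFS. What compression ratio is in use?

Input overshoot = -14.4 − (-35.4) = 21 dB; output overshoot = -31.9 − (-35.4) = 3.5 dB.
Ratio = 21 / 3.5 = 6.

6:1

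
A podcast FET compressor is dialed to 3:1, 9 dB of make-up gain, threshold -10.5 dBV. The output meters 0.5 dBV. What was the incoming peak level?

Remove make-up: 0.5 − 9 = -8.5 dBV.
Post-compression overshoot = -8.5 − (-10.5) = 2 dB.
Before 3:1 compression the overshoot was 2 × 3 = 6 dB, so input = -10.5 + 6 = -4.5 dBV.

-4.5 dBV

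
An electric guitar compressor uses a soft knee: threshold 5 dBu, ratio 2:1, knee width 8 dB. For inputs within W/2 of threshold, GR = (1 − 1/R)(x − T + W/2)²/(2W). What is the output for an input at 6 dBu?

5.21875 dBu

x − T + W/2 = 6 − 5 + 4 = 5.
GR = (1 − 1/2) × 5² / 16 = 0.5 × 25 / 16 = 0.78125 dB.
Output = 6 − 0.78125 = 5.21875 dBu.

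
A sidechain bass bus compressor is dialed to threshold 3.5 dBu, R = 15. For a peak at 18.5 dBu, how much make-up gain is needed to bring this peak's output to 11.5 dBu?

Without make-up, output = threshold + overshoot/15 = 3.5 + 1 = 4.5 dBu.
Gap to target: 7 dB.

7 dB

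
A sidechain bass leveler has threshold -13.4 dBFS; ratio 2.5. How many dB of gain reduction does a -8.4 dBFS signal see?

-8.4 dBFS exceeds the threshold by 5 dB.
After 2.5:1 compression the overshoot becomes 5/2.5 = 2 dB.
So the signal is attenuated by 5 − 2 = 3 dB.

3 dB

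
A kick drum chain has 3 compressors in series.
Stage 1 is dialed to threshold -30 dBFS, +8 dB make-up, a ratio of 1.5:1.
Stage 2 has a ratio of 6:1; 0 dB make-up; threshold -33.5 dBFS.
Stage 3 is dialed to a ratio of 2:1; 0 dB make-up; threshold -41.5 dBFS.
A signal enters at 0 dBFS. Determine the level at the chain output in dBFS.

-34.875 dBFS

Stage 1: 0 dBFS is 30 dB over -30 dBFS; at 1.5:1 that becomes 20 dB over, giving -10 dBFS; +8 dB make-up → -2 dBFS.
Stage 2: 31.5 dB above -33.5 dBFS, reduced 6:1 to 5.25 dB above → -28.25 dBFS.
Stage 3: overshoot 13.25 dB → 13.25/2 = 6.625 dB → -34.875 dBFS.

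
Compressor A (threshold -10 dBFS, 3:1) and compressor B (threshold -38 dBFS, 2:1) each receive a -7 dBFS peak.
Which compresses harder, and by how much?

A: overshoot 3 dB → output overshoot 1 dB → GR 2 dB.
B: overshoot 31 dB → output overshoot 15.5 dB → GR 15.5 dB.
Difference: 13.5 dB in favour of B.

B, by 13.5 dB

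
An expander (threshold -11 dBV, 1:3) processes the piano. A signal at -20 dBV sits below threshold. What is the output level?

Below threshold, a 1:3 expander applies gain = (3−1)×(T − x) of attenuation.
(3−1) × 9 = 18 dB, so output = -20 − 18 = -38 dBV.

-38 dBV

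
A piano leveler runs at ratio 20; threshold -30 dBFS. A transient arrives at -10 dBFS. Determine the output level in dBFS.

-10 dBFS sits 20 dB over threshold.
20:1 compression reduces that to 20/20 = 1 dB over.
So the level is -30 + 1 = -29 dBFS.

-29 dBFS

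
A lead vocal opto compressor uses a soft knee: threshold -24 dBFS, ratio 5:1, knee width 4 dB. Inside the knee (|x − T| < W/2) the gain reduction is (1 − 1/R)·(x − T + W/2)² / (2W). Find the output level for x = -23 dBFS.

-23.9 dBFS

x − T + W/2 = -23 − (-24) + 2 = 3.
GR = (1 − 1/5) × 3² / 8 = 0.8 × 9 / 8 = 0.9 dB.
Output = -23 − 0.9 = -23.9 dBFS.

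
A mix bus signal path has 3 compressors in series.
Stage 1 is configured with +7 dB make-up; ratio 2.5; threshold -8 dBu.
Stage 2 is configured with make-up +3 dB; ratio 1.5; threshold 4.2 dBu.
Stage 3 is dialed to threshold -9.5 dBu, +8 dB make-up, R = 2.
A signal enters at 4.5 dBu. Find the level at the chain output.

Stage 1: overshoot 12.5 dB → 12.5/2.5 = 5 dB → -3 dBu; +7 dB make-up → 4 dBu.
Stage 2: 4 dBu ≤ 4.2 dBu, so stage 2 doesn't engage; make-up brings it to 7 dBu.
Stage 3: 16.5 dB above -9.5 dBu, reduced 2:1 to 8.25 dB above → -1.25 dBu; +8 dB make-up → 6.75 dBu.

6.75 dBu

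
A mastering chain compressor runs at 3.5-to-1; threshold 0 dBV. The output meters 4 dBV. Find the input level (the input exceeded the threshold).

14 dBV

That's 4 dB above the 0 dBV threshold.
Undo the ratio: input overshoot = 4 × 3.5 = 14 dB, giving input = 14 dBV.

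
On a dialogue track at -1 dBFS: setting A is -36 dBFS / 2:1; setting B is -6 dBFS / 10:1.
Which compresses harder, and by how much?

A: overshoot 35 dB → output overshoot 17.5 dB → GR 17.5 dB.
B: overshoot 5 dB → output overshoot 0.5 dB → GR 4.5 dB.
A reduces 13 dB more.

A, by 13 dB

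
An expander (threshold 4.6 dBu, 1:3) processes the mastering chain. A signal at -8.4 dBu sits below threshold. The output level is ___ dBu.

-34.4 dBu

Below threshold, a 1:3 expander applies gain = (3−1)×(T − x) of attenuation.
(3−1) × 13 = 26 dB, so output = -8.4 − 26 = -34.4 dBu.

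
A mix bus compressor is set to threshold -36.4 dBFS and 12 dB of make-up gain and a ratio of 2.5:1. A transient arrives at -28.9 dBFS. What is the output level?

-28.9 dBFS sits 7.5 dB over threshold.
2.5:1 compression reduces that to 7.5/2.5 = 3 dB over.
That puts the output at -33.4 dBFS; make-up adds 12 dB, giving -21.4 dBFS.

-21.4 dBFS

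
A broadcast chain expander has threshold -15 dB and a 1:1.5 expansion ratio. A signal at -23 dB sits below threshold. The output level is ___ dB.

The input is 8 dB below the -15 dB threshold.
A 1:1.5 expander multiplies undershoot by 1.5: 8 × 1.5 = 12 dB below threshold.
Output = -15 − 12 = -27 dB.

-27 dB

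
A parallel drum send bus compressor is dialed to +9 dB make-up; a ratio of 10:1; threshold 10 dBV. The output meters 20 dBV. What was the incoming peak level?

Before make-up, the level was 20 − 9 = 11 dBV.
The compressed level sits 11 − 10 = 1 dB over threshold.
Before 10:1 compression the overshoot was 1 × 10 = 10 dB, so input = 10 + 10 = 20 dBV.

20 dBV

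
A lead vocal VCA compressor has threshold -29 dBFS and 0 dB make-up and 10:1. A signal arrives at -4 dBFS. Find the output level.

The input is 25 dB above the -29 dBFS threshold.
The 25 dB excess becomes 2.5 dB after 10:1 reduction.
Output = -29 + 2.5 = -26.5 dBFS.

-26.5 dBFS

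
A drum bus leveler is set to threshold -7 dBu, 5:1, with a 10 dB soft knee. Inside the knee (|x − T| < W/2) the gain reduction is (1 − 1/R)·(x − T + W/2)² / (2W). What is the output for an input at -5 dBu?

-6.96 dBu

x − T + W/2 = -5 − (-7) + 5 = 7.
GR = (1 − 1/5) × 7² / 20 = 0.8 × 49 / 20 = 1.96 dB.
Output = -5 − 1.96 = -6.96 dBu.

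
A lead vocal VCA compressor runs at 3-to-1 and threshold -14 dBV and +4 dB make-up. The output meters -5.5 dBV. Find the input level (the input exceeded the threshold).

Before make-up, the level was -5.5 − 4 = -9.5 dBV.
Post-compression overshoot = -9.5 − (-14) = 4.5 dB.
Undo the ratio: input overshoot = 4.5 × 3 = 13.5 dB, giving input = -0.5 dBV.

-0.5 dBV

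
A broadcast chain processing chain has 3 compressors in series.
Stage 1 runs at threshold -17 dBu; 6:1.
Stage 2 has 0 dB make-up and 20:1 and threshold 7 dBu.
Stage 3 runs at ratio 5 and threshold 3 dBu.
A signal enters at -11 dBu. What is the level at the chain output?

Stage 1: -11 dBu is 6 dB over -17 dBu; at 6:1 that becomes 1 dB over, giving -16 dBu.
Stage 2: -16 dBu ≤ 7 dBu, so stage 2 doesn't engage; output -16 dBu.
Stage 3: below threshold (-16 ≤ 3); passes unchanged; output -16 dBu.

-16 dBu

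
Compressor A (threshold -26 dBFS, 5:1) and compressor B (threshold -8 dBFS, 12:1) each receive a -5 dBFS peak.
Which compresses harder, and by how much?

A: GR = 21 − 21/5 = 16.8 dB.
B: GR = 3 − 3/12 = 2.75 dB.
A reduces 14.05 dB more.

A, by 14.05 dB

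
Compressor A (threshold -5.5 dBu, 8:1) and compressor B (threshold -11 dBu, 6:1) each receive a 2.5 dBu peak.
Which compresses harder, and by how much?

B, by 4.25 dB

A: overshoot 8 dB → output overshoot 1 dB → GR 7 dB.
B: overshoot 13.5 dB → output overshoot 2.25 dB → GR 11.25 dB.
Difference: 4.25 dB in favour of B.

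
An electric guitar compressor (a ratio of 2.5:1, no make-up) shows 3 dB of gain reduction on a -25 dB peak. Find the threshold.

Input is 5 dB above T (since output overshoot × R = input overshoot: (-28 − T)·2.5 = -25 − T gives T = -30 dB).
Check: -30 + (-25 − (-30))/2.5 = -30 + 2 = -28 dB. ✓

-30 dB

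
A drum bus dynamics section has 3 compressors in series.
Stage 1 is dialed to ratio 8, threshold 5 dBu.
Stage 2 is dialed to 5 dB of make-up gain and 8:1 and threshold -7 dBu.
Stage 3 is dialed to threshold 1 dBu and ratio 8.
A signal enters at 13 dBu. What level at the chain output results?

-0.375 dBu

Stage 1: 8 dB above 5 dBu, reduced 8:1 to 1 dB above → 6 dBu.
Stage 2: 6 dBu is 13 dB over -7 dBu; at 8:1 that becomes 1.625 dB over, giving -5.375 dBu; +5 dB make-up → -0.375 dBu.
Stage 3: -0.375 dBu ≤ 1 dBu, so stage 3 doesn't engage; output -0.375 dBu.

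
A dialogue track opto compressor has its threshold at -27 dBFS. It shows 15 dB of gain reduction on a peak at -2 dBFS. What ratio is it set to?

2.5:1

Input overshoot = -2 − (-27) = 25 dB.
Output overshoot = 25 − 15 = 10 dB.
Ratio = input overshoot / output overshoot = 25 / 10 = 2.5.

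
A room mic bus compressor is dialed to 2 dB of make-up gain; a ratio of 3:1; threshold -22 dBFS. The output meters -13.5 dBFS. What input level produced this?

Remove make-up: -13.5 − 2 = -15.5 dBFS.
That's 6.5 dB above the -22 dBFS threshold.
Input overshoot = R × output overshoot = 19.5 dB → input = -22 + 19.5 = -2.5 dBFS.

-2.5 dBFS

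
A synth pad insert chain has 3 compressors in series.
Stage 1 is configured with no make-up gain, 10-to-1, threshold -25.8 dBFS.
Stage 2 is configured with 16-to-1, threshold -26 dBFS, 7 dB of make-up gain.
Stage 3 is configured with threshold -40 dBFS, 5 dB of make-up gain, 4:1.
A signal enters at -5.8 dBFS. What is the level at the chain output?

Stage 1: 20 dB above -25.8 dBFS, reduced 10:1 to 2 dB above → -23.8 dBFS.
Stage 2: 2.2 dB above -26 dBFS, reduced 16:1 to 0.1375 dB above → -25.8625 dBFS; +7 dB make-up → -18.8625 dBFS.
Stage 3: 21.1375 dB above -40 dBFS, reduced 4:1 to 5.284375 dB above → -34.715625 dBFS; +5 dB make-up → -29.715625 dBFS.

-29.715625 dBFS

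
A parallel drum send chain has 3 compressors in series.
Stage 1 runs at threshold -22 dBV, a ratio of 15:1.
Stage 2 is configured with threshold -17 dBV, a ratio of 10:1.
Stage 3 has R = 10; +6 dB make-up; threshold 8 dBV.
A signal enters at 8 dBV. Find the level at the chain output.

-14 dBV

Stage 1: overshoot 30 dB → 30/15 = 2 dB → -20 dBV.
Stage 2: -20 dBV is at or below the -17 dBV threshold — no compression; output -20 dBV.
Stage 3: below threshold (-20 ≤ 8); passes unchanged; make-up brings it to -14 dBV.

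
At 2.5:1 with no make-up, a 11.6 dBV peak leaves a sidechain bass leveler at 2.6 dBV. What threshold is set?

-3.4 dBV

Let T be the threshold. Output overshoot = (input overshoot)/R, so 2.6 − T = (11.6 − T)/2.5.
2.5·(2.6 − T) = 11.6 − T → 1.5·T = 6.5 − 11.6 = -5.1.
T = -5.1/1.5 = -3.4 dBV.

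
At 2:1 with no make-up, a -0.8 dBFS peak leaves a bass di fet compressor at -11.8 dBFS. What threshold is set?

-22.8 dBFS

Gain reduction = -0.8 − (-11.8) = 11 dB; output overshoot = GR / (R − 1) = 11 / 1 = 11 dB.
Threshold = output − output overshoot = -11.8 − 11 = -22.8 dBFS.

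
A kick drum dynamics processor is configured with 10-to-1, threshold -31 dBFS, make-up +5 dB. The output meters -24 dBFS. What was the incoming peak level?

Remove make-up: -24 − 5 = -29 dBFS.
Post-compression overshoot = -29 − (-31) = 2 dB.
Undo the ratio: input overshoot = 2 × 10 = 20 dB, giving input = -11 dBFS.

-11 dBFS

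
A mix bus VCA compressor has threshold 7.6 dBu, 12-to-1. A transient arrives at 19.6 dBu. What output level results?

8.6 dBu

The input is 12 dB above the 7.6 dBu threshold.
12:1 compression reduces that to 12/12 = 1 dB over.
That puts the output at 8.6 dBu.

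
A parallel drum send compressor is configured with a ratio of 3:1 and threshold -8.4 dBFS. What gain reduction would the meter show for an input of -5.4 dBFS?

2 dB

The signal is 3 dB above threshold.
After 3:1 compression the overshoot becomes 3/3 = 1 dB.
GR = overshoot in − overshoot out = 3 − 1 = 2 dB.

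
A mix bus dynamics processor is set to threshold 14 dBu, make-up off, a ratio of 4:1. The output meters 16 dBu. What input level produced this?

The compressed level sits 16 − 14 = 2 dB over threshold.
Before 4:1 compression the overshoot was 2 × 4 = 8 dB, so input = 14 + 8 = 22 dBu.

22 dBu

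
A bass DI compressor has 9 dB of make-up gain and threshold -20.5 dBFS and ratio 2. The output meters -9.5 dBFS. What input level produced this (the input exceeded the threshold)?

Before make-up, the level was -9.5 − 9 = -18.5 dBFS.
The compressed level sits -18.5 − (-20.5) = 2 dB over threshold.
Undo the ratio: input overshoot = 2 × 2 = 4 dB, giving input = -16.5 dBFS.

-16.5 dBFS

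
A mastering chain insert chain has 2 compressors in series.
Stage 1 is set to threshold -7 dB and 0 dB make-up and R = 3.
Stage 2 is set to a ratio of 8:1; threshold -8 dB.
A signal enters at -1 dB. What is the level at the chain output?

-7.625 dB

Stage 1: 6 dB above -7 dB, reduced 3:1 to 2 dB above → -5 dB.
Stage 2: -5 dB is 3 dB over -8 dB; at 8:1 that becomes 0.375 dB over, giving -7.625 dB.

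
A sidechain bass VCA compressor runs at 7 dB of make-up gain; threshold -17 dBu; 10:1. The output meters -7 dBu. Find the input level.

Stripping the +7 dB make-up gives -14 dBu at the gain stage.
That's 3 dB above the -17 dBu threshold.
Undo the ratio: input overshoot = 3 × 10 = 30 dB, giving input = 13 dBu.

13 dBu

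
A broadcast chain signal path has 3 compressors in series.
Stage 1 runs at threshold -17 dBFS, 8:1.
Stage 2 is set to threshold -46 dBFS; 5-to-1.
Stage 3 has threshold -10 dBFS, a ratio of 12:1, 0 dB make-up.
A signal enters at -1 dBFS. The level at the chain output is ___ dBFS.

Stage 1: overshoot 16 dB → 16/8 = 2 dB → -15 dBFS.
Stage 2: -15 dBFS is 31 dB over -46 dBFS; at 5:1 that becomes 6.2 dB over, giving -39.8 dBFS.
Stage 3: -39.8 dBFS ≤ -10 dBFS, so stage 3 doesn't engage; output -39.8 dBFS.

-39.8 dBFS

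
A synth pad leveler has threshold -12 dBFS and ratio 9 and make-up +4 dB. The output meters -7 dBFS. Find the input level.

-3 dBFS

Stripping the +4 dB make-up gives -11 dBFS at the gain stage.
Post-compression overshoot = -11 − (-12) = 1 dB.
Before 9:1 compression the overshoot was 1 × 9 = 9 dB, so input = -12 + 9 = -3 dBFS.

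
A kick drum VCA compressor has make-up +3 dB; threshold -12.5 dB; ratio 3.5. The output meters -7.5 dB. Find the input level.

Stripping the +3 dB make-up gives -10.5 dB at the gain stage.
That's 2 dB above the -12.5 dB threshold.
Input overshoot = R × output overshoot = 7 dB → input = -12.5 + 7 = -5.5 dB.

-5.5 dB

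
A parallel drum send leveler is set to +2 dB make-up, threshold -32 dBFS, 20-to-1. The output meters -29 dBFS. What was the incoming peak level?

Remove make-up: -29 − 2 = -31 dBFS.
That's 1 dB above the -32 dBFS threshold.
Input overshoot = R × output overshoot = 20 dB → input = -32 + 20 = -12 dBFS.

-12 dBFS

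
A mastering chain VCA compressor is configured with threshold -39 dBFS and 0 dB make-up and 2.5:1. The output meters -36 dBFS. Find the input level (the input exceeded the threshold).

That's 3 dB above the -39 dBFS threshold.
Undo the ratio: input overshoot = 3 × 2.5 = 7.5 dB, giving input = -31.5 dBFS.

-31.5 dBFS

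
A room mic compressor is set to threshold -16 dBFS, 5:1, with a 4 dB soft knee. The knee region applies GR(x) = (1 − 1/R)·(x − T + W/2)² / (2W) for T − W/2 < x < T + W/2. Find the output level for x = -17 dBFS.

x − T + W/2 = -17 − (-16) + 2 = 1.
GR = (1 − 1/5) × 1² / 8 = 0.8 × 1 / 8 = 0.1 dB.
Output = -17 − 0.1 = -17.1 dBFS.

-17.1 dBFS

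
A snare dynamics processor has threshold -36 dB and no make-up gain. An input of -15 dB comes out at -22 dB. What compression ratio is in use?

1.5:1

Input overshoot = -15 − (-36) = 21 dB; output overshoot = -22 − (-36) = 14 dB.
Ratio = 21 / 14 = 1.5.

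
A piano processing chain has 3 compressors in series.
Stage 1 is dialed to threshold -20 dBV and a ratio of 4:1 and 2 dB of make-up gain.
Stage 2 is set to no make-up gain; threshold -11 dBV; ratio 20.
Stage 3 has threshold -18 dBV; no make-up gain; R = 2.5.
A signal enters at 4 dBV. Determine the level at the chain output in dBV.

Stage 1: 24 dB above -20 dBV, reduced 4:1 to 6 dB above → -14 dBV; +2 dB make-up → -12 dBV.
Stage 2: below threshold (-12 ≤ -11); passes unchanged; output -12 dBV.
Stage 3: -12 dBV is 6 dB over -18 dBV; at 2.5:1 that becomes 2.4 dB over, giving -15.6 dBV.

-15.6 dBV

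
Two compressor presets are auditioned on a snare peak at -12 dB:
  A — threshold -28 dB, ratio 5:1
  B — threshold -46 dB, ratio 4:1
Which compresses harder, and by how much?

A: GR = 16 − 16/5 = 12.8 dB.
B: GR = 34 − 34/4 = 25.5 dB.
B reduces 12.7 dB more.

B, by 12.7 dB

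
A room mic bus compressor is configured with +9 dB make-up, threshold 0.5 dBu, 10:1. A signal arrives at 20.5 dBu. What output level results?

20.5 dBu sits 20 dB over threshold.
10:1 compression reduces that to 20/10 = 2 dB over.
That puts the output at 2.5 dBu; make-up adds 9 dB, giving 11.5 dBu.

11.5 dBu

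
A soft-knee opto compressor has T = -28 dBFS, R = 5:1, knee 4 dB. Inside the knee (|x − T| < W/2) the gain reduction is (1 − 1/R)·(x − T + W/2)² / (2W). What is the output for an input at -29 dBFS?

x − T + W/2 = -29 − (-28) + 2 = 1.
GR = (1 − 1/5) × 1² / 8 = 0.8 × 1 / 8 = 0.1 dB.
Output = -29 − 0.1 = -29.1 dBFS.

-29.1 dBFS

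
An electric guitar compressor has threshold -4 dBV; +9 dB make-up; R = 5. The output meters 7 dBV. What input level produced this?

Stripping the +9 dB make-up gives -2 dBV at the gain stage.
The compressed level sits -2 − (-4) = 2 dB over threshold.
Input overshoot = R × output overshoot = 10 dB → input = -4 + 10 = 6 dBV.

6 dBV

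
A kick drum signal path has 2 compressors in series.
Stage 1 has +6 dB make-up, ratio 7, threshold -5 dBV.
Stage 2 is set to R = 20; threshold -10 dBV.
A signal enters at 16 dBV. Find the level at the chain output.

Stage 1: 21 dB above -5 dBV, reduced 7:1 to 3 dB above → -2 dBV; +6 dB make-up → 4 dBV.
Stage 2: 14 dB above -10 dBV, reduced 20:1 to 0.7 dB above → -9.3 dBV.

-9.3 dBV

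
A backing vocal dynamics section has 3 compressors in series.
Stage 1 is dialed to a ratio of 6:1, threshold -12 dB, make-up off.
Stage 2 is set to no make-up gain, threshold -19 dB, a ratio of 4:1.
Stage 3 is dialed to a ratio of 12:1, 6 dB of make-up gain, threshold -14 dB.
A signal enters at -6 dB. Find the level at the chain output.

Stage 1: 6 dB above -12 dB, reduced 6:1 to 1 dB above → -11 dB.
Stage 2: 8 dB above -19 dB, reduced 4:1 to 2 dB above → -17 dB.
Stage 3: -17 dB is at or below the -14 dB threshold — no compression; make-up brings it to -11 dB.

-11 dB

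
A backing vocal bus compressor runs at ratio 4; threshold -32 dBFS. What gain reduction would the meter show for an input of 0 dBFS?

24 dB

The signal is 32 dB above threshold.
At 4:1, output sits 32/4 = 8 dB above threshold.
GR = overshoot in − overshoot out = 32 − 8 = 24 dB.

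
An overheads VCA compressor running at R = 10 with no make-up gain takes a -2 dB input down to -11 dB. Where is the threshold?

Input is 10 dB above T (since output overshoot × R = input overshoot: (-11 − T)·10 = -2 − T gives T = -12 dB).
Check: -12 + (-2 − (-12))/10 = -12 + 1 = -11 dB. ✓

-12 dB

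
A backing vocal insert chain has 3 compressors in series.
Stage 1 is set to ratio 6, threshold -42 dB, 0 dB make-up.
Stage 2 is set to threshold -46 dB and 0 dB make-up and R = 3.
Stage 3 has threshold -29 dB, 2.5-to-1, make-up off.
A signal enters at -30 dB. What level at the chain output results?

Stage 1: -30 dB is 12 dB over -42 dB; at 6:1 that becomes 2 dB over, giving -40 dB.
Stage 2: 6 dB above -46 dB, reduced 3:1 to 2 dB above → -44 dB.
Stage 3: -44 dB is at or below the -29 dB threshold — no compression; output -44 dB.

-44 dB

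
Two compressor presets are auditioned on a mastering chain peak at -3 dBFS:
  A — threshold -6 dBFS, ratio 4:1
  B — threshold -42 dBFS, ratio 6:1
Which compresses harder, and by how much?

A: overshoot 3 dB → output overshoot 0.75 dB → GR 2.25 dB.
B: overshoot 39 dB → output overshoot 6.5 dB → GR 32.5 dB.
Difference: 30.25 dB in favour of B.

B, by 30.25 dB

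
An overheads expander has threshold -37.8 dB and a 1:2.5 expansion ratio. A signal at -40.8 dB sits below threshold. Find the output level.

-45.3 dB

The input is 3 dB below the -37.8 dB threshold.
A 1:2.5 expander multiplies undershoot by 2.5: 3 × 2.5 = 7.5 dB below threshold.
Output = -37.8 − 7.5 = -45.3 dB.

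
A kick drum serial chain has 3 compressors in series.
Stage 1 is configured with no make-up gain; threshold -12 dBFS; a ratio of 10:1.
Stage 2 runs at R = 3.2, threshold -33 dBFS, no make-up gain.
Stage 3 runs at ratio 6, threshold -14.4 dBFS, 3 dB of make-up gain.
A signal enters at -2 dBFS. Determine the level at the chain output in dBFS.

-23.125 dBFS

Stage 1: -2 dBFS is 10 dB over -12 dBFS; at 10:1 that becomes 1 dB over, giving -11 dBFS.
Stage 2: -11 dBFS is 22 dB over -33 dBFS; at 3.2:1 that becomes 6.875 dB over, giving -26.125 dBFS.
Stage 3: -26.125 dBFS ≤ -14.4 dBFS, so stage 3 doesn't engage; make-up brings it to -23.125 dBFS.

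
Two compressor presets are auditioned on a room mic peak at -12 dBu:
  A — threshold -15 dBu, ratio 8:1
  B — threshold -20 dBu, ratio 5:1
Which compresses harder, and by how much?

B, by 3.775 dB

A: overshoot 3 dB → output overshoot 0.375 dB → GR 2.625 dB.
B: overshoot 8 dB → output overshoot 1.6 dB → GR 6.4 dB.
B reduces 3.775 dB more.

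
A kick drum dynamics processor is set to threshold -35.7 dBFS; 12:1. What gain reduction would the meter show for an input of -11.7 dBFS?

22 dB

The signal is 24 dB above threshold.
At 12:1, output sits 24/12 = 2 dB above threshold.
So the signal is attenuated by 24 − 2 = 22 dB.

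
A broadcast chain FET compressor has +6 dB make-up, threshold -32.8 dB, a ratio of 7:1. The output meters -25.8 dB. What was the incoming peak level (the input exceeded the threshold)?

-25.8 dB

Before make-up, the level was -25.8 − 6 = -31.8 dB.
Post-compression overshoot = -31.8 − (-32.8) = 1 dB.
Undo the ratio: input overshoot = 1 × 7 = 7 dB, giving input = -25.8 dB.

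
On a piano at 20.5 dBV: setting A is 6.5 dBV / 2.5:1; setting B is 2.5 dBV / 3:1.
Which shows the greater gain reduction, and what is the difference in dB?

B, by 3.6 dB

A: GR = 14 − 14/2.5 = 8.4 dB.
B: GR = 18 − 18/3 = 12 dB.
B applies 3.6 dB more gain reduction.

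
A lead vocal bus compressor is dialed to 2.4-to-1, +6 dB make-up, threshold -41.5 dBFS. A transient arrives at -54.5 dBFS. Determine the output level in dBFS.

-48.5 dBFS

-54.5 dBFS is 13 dB below the -41.5 dBFS threshold, so no gain reduction is applied.
Make-up gain adds 6 dB: -54.5 + 6 = -48.5 dBFS.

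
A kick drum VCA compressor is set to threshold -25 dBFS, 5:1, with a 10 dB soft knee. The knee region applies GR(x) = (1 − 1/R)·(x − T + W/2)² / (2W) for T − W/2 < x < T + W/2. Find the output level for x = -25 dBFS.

-26 dBFS

x − T + W/2 = -25 − (-25) + 5 = 5.
GR = (1 − 1/5) × 5² / 20 = 0.8 × 25 / 20 = 1 dB.
Output = -25 − 1 = -26 dBFS.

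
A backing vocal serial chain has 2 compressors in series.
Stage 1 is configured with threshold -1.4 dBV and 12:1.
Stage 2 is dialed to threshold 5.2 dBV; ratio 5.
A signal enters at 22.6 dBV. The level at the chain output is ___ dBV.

0.6 dBV

Stage 1: 24 dB above -1.4 dBV, reduced 12:1 to 2 dB above → 0.6 dBV.
Stage 2: 0.6 dBV is at or below the 5.2 dBV threshold — no compression; output 0.6 dBV.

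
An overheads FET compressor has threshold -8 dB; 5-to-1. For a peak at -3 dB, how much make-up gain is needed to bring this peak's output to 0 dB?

Without make-up, output = threshold + overshoot/5 = -8 + 1 = -7 dB.
Gap to target: 7 dB.

7 dB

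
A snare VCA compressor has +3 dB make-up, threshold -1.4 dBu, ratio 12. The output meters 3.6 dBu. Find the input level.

Remove make-up: 3.6 − 3 = 0.6 dBu.
That's 2 dB above the -1.4 dBu threshold.
Before 12:1 compression the overshoot was 2 × 12 = 24 dB, so input = -1.4 + 24 = 22.6 dBu.

22.6 dBu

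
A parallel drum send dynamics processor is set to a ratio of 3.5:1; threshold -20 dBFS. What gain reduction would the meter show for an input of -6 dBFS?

-6 dBFS exceeds the threshold by 14 dB.
At 3.5:1, output sits 14/3.5 = 4 dB above threshold.
So the signal is attenuated by 14 − 4 = 10 dB.

10 dB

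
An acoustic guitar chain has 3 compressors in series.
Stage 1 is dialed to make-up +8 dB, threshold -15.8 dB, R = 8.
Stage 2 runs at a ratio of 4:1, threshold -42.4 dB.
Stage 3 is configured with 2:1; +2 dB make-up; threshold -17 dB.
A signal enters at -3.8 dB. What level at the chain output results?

Stage 1: -3.8 dB is 12 dB over -15.8 dB; at 8:1 that becomes 1.5 dB over, giving -14.3 dB; +8 dB make-up → -6.3 dB.
Stage 2: overshoot 36.1 dB → 36.1/4 = 9.025 dB → -33.375 dB.
Stage 3: -33.375 dB ≤ -17 dB, so stage 3 doesn't engage; make-up brings it to -31.375 dB.

-31.375 dB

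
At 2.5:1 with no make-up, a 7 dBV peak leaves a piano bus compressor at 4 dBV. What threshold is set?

2 dBV

Input is 5 dB above T (since output overshoot × R = input overshoot: (4 − T)·2.5 = 7 − T gives T = 2 dBV).
Check: 2 + (7 − 2)/2.5 = 2 + 2 = 4 dBV. ✓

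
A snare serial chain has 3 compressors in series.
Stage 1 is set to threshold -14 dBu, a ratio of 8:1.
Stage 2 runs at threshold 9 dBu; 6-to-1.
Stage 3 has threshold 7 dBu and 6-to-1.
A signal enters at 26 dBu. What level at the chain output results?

Stage 1: overshoot 40 dB → 40/8 = 5 dB → -9 dBu.
Stage 2: -9 dBu ≤ 9 dBu, so stage 2 doesn't engage; output -9 dBu.
Stage 3: below threshold (-9 ≤ 7); passes unchanged; output -9 dBu.

-9 dBu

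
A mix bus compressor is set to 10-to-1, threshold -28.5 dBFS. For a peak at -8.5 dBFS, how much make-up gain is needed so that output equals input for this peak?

18 dB

Overshoot 20 dB → 20/10 = 2 dB after compression, so the compressed level is -28.5 + 2 = -26.5 dBFS.
Make-up = target − compressed = -8.5 − (-26.5) = 18 dB.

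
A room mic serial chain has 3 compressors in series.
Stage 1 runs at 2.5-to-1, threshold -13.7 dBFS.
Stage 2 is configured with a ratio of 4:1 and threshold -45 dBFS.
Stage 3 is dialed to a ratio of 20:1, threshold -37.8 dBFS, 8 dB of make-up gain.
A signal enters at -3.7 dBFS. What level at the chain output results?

Stage 1: 10 dB above -13.7 dBFS, reduced 2.5:1 to 4 dB above → -9.7 dBFS.
Stage 2: -9.7 dBFS is 35.3 dB over -45 dBFS; at 4:1 that becomes 8.825 dB over, giving -36.175 dBFS.
Stage 3: overshoot 1.625 dB → 1.625/20 = 0.08125 dB → -37.71875 dBFS; +8 dB make-up → -29.71875 dBFS.

-29.71875 dBFS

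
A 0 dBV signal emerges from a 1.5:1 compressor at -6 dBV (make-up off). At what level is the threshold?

Gain reduction = 0 − (-6) = 6 dB; output overshoot = GR / (R − 1) = 6 / 0.5 = 12 dB.
Threshold = output − output overshoot = -6 − 12 = -18 dBV.

-18 dBV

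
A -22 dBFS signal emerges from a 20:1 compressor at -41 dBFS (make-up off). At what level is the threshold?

Gain reduction = -22 − (-41) = 19 dB; output overshoot = GR / (R − 1) = 19 / 19 = 1 dB.
Threshold = output − output overshoot = -41 − 1 = -42 dBFS.

-42 dBFS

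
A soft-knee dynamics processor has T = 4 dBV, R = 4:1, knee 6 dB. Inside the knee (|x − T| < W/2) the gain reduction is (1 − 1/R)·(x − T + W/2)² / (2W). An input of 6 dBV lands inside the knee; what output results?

4.4375 dBV

x − T + W/2 = 6 − 4 + 3 = 5.
GR = (1 − 1/4) × 5² / 12 = 0.75 × 25 / 12 = 1.5625 dB.
Output = 6 − 1.5625 = 4.4375 dBV.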